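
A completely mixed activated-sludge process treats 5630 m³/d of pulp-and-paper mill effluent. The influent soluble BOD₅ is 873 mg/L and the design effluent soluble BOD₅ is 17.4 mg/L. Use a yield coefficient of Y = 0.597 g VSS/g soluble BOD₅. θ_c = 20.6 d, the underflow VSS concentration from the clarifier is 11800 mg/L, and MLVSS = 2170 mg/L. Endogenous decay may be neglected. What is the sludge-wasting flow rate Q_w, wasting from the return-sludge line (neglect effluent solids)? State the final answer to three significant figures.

Biomass mass balance (decay neglected): V·X = Y·Q·(S₀ − S)·θ_c, so V = 0.597 × 5630 × (873 − 17.4) × 20.6 / 2170 = 27300 m³.
Q_w = (V·X)/(θ_c X_r) = 27300 × 2170 / (20.6 × 11800) = 243.7 m³/d.

Q_w ≈ 244 m³/d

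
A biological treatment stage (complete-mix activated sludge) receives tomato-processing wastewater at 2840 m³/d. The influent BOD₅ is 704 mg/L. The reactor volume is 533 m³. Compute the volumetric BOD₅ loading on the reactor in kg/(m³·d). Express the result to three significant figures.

L_v ≈ 3.75 kg BOD₅/(m³·d)

L_v = Q S₀ / V = 2840 × 704 × 10⁻³ / 533.0 = 3.751 kg/(m³·d).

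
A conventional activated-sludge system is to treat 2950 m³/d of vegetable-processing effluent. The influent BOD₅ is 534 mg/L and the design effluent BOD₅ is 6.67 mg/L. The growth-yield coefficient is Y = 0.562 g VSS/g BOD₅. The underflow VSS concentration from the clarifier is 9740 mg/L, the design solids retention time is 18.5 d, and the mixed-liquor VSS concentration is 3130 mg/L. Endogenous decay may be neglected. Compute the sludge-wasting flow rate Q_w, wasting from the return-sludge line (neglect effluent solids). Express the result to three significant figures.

Q_w ≈ 89.8 m³/d

V·X = Y·Q·ΔS·θ_c gives V = 0.562 × 2950 × (534 − 6.67) × 18.5 / 3130 = 5167 m³.
Wasting from the return line (neglecting effluent solids): Q_w = V·X / (θ_c·X_r) = 5167 × 3130 / (18.5 × 9740) = 89.76 m³/d.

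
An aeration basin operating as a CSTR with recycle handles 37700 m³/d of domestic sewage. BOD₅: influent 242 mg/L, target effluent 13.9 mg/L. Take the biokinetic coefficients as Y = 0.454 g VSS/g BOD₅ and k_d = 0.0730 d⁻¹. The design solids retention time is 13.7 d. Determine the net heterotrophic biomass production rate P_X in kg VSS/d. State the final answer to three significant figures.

P_X ≈ 1950 kg VSS/d

Observed yield with endogenous decay: Y_obs = Y / (1 + k_d·θ_c) = 0.454 / (1 + 0.0730 × 13.7) = 0.454 / 2.000 = 0.2270 g VSS/g BOD₅.
ΔS = 242 − 13.9 = 228.1 mg/L, so the substrate removal rate is 37700 × 228.1/1000 = 8599 kg BOD₅/d.
So the net sludge growth is P_X = 0.2270 × 8599 = 1952 kg VSS/d.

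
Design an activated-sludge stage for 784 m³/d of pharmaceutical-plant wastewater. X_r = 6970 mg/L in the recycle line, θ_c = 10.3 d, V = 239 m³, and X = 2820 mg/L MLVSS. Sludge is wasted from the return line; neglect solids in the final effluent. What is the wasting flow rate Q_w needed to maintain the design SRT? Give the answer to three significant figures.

Q_w ≈ 9.39 m³/d

θ_c = V·X/(Q_w·X_r) when wasting from the recycle, so Q_w = V·X/(θ_c·X_r) = 239.0 × 2820 / (10.3 × 6970) = 9.388 m³/d.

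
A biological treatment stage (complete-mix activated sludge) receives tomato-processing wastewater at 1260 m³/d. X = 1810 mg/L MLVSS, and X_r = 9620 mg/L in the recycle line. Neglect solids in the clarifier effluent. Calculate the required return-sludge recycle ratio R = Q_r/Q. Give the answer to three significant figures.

R ≈ 0.232

Solids balance on the clarifier gives (1+R)X = R·X_r, so R = X/(X_r − X) = 1810 / (9620 − 1810) = 0.2318.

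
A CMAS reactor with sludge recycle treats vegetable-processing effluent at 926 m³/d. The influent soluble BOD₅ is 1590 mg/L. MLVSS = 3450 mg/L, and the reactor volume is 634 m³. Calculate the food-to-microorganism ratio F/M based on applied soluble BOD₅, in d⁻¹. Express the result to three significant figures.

F/M = applied load / biomass = Q·S₀/(V·X) = 926 × 1590 / (634.0 × 3450) = 0.6731 d⁻¹.

F/M ≈ 0.673 d⁻¹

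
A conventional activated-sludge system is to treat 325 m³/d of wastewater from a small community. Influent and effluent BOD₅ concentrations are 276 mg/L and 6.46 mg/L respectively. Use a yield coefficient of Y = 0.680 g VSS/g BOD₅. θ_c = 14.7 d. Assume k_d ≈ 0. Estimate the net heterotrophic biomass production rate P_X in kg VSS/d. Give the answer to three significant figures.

P_X ≈ 59.6 kg VSS/d

With endogenous decay neglected, the observed yield equals the true yield: Y_obs = Y = 0.680 g VSS/g BOD₅.
ΔS = 276 − 6.46 = 269.5 mg/L, so the substrate removal rate is 325 × 269.5/1000 = 87.60 kg BOD₅/d.
P_X = Y_obs · Q(S₀ − S) = 0.6800 × 87.60 = 59.57 kg VSS/d.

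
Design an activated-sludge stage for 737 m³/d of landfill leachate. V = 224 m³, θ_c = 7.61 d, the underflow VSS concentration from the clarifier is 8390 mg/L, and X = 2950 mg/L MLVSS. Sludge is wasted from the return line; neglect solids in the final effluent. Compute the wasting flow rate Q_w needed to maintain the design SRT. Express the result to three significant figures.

Wasting from the return line (neglecting effluent solids): Q_w = V·X / (θ_c·X_r) = 224.0 × 2950 / (7.61 × 8390) = 10.35 m³/d.

Q_w ≈ 10.3 m³/d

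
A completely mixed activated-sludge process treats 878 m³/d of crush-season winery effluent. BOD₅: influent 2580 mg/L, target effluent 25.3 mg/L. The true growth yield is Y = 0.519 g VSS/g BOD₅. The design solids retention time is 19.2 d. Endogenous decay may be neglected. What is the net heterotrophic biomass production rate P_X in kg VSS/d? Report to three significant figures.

No decay correction is needed, so Y_obs = Y = 0.519.
Mass of BOD₅ removed per day: Q(S₀ − S) = 878 × 2555 g/m³ = 2243 kg/d.
Net biomass production P_X = Y_obs × Q·(S₀ − S) = 0.5190 × 2243 = 1164 kg VSS/d.

P_X ≈ 1160 kg VSS/d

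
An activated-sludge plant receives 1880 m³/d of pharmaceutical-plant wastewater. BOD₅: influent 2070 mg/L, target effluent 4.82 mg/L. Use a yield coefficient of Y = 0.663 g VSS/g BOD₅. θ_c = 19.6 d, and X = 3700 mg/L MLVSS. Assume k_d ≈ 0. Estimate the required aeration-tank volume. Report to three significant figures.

V ≈ 13600 m³

With k_d = 0 the design equation reduces to V = Y Q (S₀−S) θ_c / X = 0.663 × 1880 × (2070 − 4.82) × 19.6 / 3700 = 13636 m³.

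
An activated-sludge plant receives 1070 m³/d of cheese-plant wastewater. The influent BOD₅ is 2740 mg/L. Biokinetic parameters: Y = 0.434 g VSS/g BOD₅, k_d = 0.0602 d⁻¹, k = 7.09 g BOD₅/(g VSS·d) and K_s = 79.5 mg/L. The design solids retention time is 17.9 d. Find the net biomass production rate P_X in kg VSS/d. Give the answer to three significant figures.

From the Monod/SRT balance for a CMAS, S = K_s·(1+k_d θ_c)/[θ_c·(Y k − k_d) − 1] = 79.5 × (1 + 0.0602 × 17.9) / [17.9 × (0.434 × 7.09 − 0.0602) − 1] = 165.2 / 53.00 = 3.116 mg/L.
Observed yield with endogenous decay: Y_obs = Y / (1 + k_d·θ_c) = 0.434 / (1 + 0.0602 × 17.9) = 0.434 / 2.078 = 0.2089 g VSS/g BOD₅.
Q·(S₀ − S) = 1070 × (2740 − 3.12) × 10⁻³ = 2928 kg/d removed.
Net biomass production P_X = Y_obs × Q·(S₀ − S) = 0.2089 × 2928 = 611.7 kg VSS/d.

P_X ≈ 612 kg VSS/d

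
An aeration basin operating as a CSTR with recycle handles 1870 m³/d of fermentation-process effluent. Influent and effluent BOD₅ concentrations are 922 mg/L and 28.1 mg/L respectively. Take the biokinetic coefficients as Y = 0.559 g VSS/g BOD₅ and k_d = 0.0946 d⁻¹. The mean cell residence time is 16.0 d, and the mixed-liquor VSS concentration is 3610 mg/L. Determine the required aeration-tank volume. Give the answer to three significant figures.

Steady-state biomass mass balance: V·X·(1 + k_d·θ_c) = Y·Q·(S₀ − S)·θ_c, so V = 0.559 × 1870 × (922 − 28.1) × 16.0 / [3610 × (1 + 0.0946 × 16.0)] = 1.5×10^7 / 9074 = 1648 m³.

V ≈ 1650 m³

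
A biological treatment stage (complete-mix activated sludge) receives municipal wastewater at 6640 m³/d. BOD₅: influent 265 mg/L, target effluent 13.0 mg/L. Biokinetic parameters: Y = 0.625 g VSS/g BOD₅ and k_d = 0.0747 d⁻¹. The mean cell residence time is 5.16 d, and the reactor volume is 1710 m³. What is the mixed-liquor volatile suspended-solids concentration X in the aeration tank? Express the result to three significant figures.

X ≈ 2280 mg/L

From V·X·(1 + k_d·θ_c) = Y·Q·(S₀ − S)·θ_c: X = 0.625 × 6640 × (265 − 13.0) × 5.16 / [1710 × (1 + 0.0747 × 5.16)] = 2278 mg/L.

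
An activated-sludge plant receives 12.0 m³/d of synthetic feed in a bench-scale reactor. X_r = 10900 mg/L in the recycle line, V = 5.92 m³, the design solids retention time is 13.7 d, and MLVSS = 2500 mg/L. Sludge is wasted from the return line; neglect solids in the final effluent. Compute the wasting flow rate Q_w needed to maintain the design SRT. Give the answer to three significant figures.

θ_c = V·X/(Q_w·X_r) when wasting from the recycle, so Q_w = V·X/(θ_c·X_r) = 5.920 × 2500 / (13.7 × 10900) = 0.09911 m³/d.

Q_w ≈ 0.0991 m³/d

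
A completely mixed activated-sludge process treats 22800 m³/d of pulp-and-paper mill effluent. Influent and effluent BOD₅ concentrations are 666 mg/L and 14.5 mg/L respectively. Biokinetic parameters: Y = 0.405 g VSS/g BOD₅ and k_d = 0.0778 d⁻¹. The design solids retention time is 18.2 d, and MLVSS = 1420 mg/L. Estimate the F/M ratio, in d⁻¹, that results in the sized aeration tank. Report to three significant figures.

Rearranging the biomass balance for a CMAS with decay, V = Y·Q·ΔS·θ_c / [X·(1+k_d θ_c)] = 0.405 × 22800 × (666 − 14.5) × 18.2 / [1420 × (1 + 0.0778 × 18.2)] = 1.09×10^8 / 3431 = 31915 m³.
Food-to-microorganism ratio F/M = Q S₀ / (V X) = 22800 × 666 / (31915 × 1420) = 0.3351 d⁻¹.

F/M ≈ 0.335 d⁻¹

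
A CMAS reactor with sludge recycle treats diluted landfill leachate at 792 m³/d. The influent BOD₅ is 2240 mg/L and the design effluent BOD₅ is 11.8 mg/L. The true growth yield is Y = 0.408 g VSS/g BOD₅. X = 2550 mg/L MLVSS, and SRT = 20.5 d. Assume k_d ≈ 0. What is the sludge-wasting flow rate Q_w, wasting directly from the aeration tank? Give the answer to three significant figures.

Biomass mass balance (decay neglected): V·X = Y·Q·(S₀ − S)·θ_c, so V = 0.408 × 792 × (2240 − 11.8) × 20.5 / 2550 = 5788 m³.
Wasting from the aeration tank: Q_w = V / θ_c = 5788 / 20.5 = 282.4 m³/d.

Q_w ≈ 282 m³/d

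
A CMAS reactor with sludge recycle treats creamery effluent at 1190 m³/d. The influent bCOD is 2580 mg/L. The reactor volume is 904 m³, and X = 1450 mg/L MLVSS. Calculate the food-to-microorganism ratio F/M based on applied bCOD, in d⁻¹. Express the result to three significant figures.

F/M ≈ 2.34 d⁻¹

F/M = applied load / biomass = Q·S₀/(V·X) = 1190 × 2580 / (904.0 × 1450) = 2.342 d⁻¹.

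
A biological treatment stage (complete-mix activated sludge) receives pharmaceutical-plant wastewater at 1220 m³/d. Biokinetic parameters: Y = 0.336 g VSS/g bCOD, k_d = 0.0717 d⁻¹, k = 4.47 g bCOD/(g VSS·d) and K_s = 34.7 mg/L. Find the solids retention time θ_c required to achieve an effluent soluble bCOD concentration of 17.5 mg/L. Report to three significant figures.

From 1/θ_c = Y·k·S/(K_s + S) − k_d: Y·k·S/(K_s+S) = 0.336 × 4.47 × 17.5 / (34.7 + 17.5) = 0.5035 d⁻¹.
Then 1/θ_c = μ − k_d = 0.5035 − 0.0717 = 0.4318 d⁻¹, giving θ_c = 2.316 d.

θ_c ≈ 2.32 d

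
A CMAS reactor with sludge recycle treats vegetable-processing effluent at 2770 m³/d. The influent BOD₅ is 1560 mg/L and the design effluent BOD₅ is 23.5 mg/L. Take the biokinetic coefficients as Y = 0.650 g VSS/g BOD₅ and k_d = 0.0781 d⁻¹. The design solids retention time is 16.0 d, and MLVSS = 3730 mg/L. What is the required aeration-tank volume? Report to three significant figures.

Rearranging the biomass balance for a CMAS with decay, V = Y·Q·ΔS·θ_c / [X·(1+k_d θ_c)] = 0.650 × 2770 × (1560 − 23.5) × 16.0 / [3730 × (1 + 0.0781 × 16.0)] = 4.43×10^7 / 8391 = 5275 m³.

V ≈ 5280 m³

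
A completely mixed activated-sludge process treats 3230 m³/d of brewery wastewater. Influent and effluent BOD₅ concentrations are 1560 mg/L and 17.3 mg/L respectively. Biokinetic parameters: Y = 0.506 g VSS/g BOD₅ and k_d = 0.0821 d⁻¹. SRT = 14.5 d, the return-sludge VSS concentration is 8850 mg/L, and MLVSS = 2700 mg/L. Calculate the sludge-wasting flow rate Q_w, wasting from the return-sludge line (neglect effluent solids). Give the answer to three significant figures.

Q_w ≈ 130 m³/d

Rearranging the biomass balance for a CMAS with decay, V = Y·Q·ΔS·θ_c / [X·(1+k_d θ_c)] = 0.506 × 3230 × (1560 − 17.3) × 14.5 / [2700 × (1 + 0.0821 × 14.5)] = 3.66×10^7 / 5914 = 6182 m³.
Q_w = (V·X)/(θ_c X_r) = 6182 × 2700 / (14.5 × 8850) = 130.1 m³/d.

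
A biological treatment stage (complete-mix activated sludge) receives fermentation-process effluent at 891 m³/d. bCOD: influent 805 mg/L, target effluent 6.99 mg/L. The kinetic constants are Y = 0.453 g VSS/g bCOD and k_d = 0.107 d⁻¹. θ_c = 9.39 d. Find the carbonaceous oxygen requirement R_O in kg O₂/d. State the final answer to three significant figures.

R_O ≈ 483 kg O₂/d

Observed yield with endogenous decay: Y_obs = Y / (1 + k_d·θ_c) = 0.453 / (1 + 0.107 × 9.39) = 0.453 / 2.005 = 0.2260 g VSS/g bCOD.
Substrate removed = Q·(S₀ − S) = 891 m³/d × (805 − 6.99) g/m³ = 7.11×10^5 g/d = 711.0 kg/d.
Net sludge production P_X = 0.2260 × 711.0 = 160.7 kg VSS/d.
R_O = Q·(S₀ − S) − 1.42·P_X = 711.0 − 1.42 × 160.7 = 482.9 kg O₂/d.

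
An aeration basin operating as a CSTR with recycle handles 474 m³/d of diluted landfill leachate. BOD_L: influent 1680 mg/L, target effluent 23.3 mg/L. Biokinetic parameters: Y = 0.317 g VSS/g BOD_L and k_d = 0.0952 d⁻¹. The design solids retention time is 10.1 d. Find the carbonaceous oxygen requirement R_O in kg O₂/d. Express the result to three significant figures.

R_O ≈ 605 kg O₂/d

The observed yield is Y_obs = Y/(1 + k_d·θ_c) = 0.317 / (1 + 0.0952 × 10.1) = 0.317 / 1.962 = 0.1616 g VSS per g BOD_L removed.
Substrate removed = Q·(S₀ − S) = 474 m³/d × (1680 − 23.3) g/m³ = 7.85×10^5 g/d = 785.3 kg/d.
Biomass synthesised: P_X = Y_obs × 785.3 = 126.9 kg VSS/d.
R_O = Q·(S₀ − S) − 1.42·P_X = 785.3 − 1.42 × 126.9 = 605.1 kg O₂/d.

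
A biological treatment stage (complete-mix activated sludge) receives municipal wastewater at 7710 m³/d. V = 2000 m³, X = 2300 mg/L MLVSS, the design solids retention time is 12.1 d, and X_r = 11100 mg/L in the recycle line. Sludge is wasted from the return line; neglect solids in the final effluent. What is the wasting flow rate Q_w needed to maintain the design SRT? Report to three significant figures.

Q_w ≈ 34.2 m³/d

θ_c = V·X/(Q_w·X_r) when wasting from the recycle, so Q_w = V·X/(θ_c·X_r) = 2000 × 2300 / (12.1 × 11100) = 34.25 m³/d.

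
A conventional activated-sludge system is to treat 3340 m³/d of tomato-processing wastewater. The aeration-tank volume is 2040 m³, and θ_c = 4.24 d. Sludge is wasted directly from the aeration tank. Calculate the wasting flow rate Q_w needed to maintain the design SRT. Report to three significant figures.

Wasting from the aeration tank: Q_w = V / θ_c = 2040 / 4.24 = 481.1 m³/d.

Q_w ≈ 481 m³/d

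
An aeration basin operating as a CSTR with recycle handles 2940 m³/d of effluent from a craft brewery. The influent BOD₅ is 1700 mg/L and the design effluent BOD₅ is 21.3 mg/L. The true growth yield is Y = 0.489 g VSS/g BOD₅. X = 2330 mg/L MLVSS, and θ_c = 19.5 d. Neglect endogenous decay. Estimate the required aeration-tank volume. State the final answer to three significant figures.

V·X = Y·Q·ΔS·θ_c gives V = 0.489 × 2940 × (1700 − 21.3) × 19.5 / 2330 = 20198 m³.

V ≈ 20200 m³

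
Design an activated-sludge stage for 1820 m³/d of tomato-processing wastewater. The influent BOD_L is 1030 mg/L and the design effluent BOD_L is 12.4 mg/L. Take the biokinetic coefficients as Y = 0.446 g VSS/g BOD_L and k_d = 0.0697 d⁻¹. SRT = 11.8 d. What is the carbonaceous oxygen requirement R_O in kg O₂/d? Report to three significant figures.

Y_obs = Y / (1 + k_d θ_c) = 0.446 / (1 + 0.0697 × 11.8) = 0.446 / 1.822 = 0.2447.
Q·(S₀ − S) = 1820 × (1030 − 12.4) × 10⁻³ = 1852 kg/d removed.
P_X = Y_obs·Q·(S₀ − S) = 0.2447 × 1852 = 453.2 kg VSS/d.
R_O = Q·(S₀ − S) − 1.42·P_X = 1852 − 1.42 × 453.2 = 1208 kg O₂/d.

R_O ≈ 1210 kg O₂/d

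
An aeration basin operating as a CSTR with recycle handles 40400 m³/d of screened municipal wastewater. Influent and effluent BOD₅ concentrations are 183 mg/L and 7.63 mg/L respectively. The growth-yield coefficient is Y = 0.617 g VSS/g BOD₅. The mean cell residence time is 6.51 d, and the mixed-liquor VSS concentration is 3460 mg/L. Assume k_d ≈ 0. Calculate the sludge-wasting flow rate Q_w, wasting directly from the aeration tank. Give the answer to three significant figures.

Q_w ≈ 1260 m³/d

V·X = Y·Q·ΔS·θ_c gives V = 0.617 × 40400 × (183 − 7.63) × 6.51 / 3460 = 8225 m³.
For wasting at MLVSS concentration, Q_w = V/θ_c = 8225/6.51 = 1263 m³/d.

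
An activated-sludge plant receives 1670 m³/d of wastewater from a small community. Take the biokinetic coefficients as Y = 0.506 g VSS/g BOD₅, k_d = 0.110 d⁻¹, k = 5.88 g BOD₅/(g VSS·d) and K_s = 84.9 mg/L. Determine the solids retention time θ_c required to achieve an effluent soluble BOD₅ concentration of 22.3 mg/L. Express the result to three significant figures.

At the target effluent, Y k S/(K_s+S) = 0.506×5.88×22.3/107.2 = 0.6189 d⁻¹.
Then 1/θ_c = μ − k_d = 0.6189 − 0.110 = 0.5089 d⁻¹, giving θ_c = 1.965 d.

θ_c ≈ 1.96 d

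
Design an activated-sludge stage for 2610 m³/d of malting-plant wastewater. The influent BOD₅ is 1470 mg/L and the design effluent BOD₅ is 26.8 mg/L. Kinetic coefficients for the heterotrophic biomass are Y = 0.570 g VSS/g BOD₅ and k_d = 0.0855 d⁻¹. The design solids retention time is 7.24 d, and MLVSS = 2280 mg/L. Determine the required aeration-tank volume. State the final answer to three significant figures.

V ≈ 4210 m³

From the SRT design equation V = Y Q (S₀−S) θ_c / [X (1 + k_d θ_c)] = 0.570 × 2610 × (1470 − 26.8) × 7.24 / [2280 × (1 + 0.0855 × 7.24)] = 1.55×10^7 / 3691 = 4211 m³.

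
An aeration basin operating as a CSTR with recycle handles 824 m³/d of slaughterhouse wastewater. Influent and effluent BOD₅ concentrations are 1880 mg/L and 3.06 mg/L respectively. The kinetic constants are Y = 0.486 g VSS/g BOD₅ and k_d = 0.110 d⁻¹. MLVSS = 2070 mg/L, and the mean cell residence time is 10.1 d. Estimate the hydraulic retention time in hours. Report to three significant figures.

Rearranging the biomass balance for a CMAS with decay, V = Y·Q·ΔS·θ_c / [X·(1+k_d θ_c)] = 0.486 × 824 × (1880 − 3.06) × 10.1 / [2070 × (1 + 0.110 × 10.1)] = 7.59×10^6 / 4370 = 1737 m³.
Hydraulic retention time τ = V/Q = 1737 / 824 = 2.108 d = 50.60 h.

τ ≈ 50.6 h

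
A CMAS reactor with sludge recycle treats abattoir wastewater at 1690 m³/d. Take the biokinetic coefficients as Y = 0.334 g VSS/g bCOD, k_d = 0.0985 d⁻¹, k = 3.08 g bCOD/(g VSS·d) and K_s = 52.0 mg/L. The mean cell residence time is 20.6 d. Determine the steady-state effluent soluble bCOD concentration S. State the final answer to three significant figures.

S ≈ 8.67 mg/L

For a completely mixed reactor with recycle the Lawrence–McCarty relation gives S = K_s·(1 + k_d·θ_c) / [θ_c·(Y·k − k_d) − 1] = 52.0 × (1 + 0.0985 × 20.6) / [20.6 × (0.334 × 3.08 − 0.0985) − 1] = 157.5 / 18.16 = 8.672 mg/L.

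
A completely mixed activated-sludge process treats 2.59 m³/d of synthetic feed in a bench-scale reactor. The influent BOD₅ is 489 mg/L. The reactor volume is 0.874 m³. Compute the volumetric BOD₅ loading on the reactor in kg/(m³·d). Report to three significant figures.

L_v = Q S₀ / V = 2.59 × 489 × 10⁻³ / 0.8740 = 1.449 kg/(m³·d).

L_v ≈ 1.45 kg BOD₅/(m³·d)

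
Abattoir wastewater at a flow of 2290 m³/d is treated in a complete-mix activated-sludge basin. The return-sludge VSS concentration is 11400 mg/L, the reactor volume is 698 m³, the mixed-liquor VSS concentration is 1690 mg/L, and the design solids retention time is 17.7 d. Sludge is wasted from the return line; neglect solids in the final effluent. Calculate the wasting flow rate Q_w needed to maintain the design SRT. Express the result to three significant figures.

Q_w ≈ 5.85 m³/d

θ_c = V·X/(Q_w·X_r) when wasting from the recycle, so Q_w = V·X/(θ_c·X_r) = 698.0 × 1690 / (17.7 × 11400) = 5.846 m³/d.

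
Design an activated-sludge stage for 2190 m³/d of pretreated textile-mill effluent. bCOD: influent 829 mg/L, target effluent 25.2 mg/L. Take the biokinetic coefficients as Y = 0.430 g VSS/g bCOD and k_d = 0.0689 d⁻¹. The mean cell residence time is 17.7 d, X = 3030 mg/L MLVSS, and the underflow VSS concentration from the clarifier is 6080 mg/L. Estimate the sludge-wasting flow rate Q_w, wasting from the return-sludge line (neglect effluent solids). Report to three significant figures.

From the SRT design equation V = Y Q (S₀−S) θ_c / [X (1 + k_d θ_c)] = 0.430 × 2190 × (829 − 25.2) × 17.7 / [3030 × (1 + 0.0689 × 17.7)] = 1.34×10^7 / 6725 = 1992 m³.
Wasting from the return line (neglecting effluent solids): Q_w = V·X / (θ_c·X_r) = 1992 × 3030 / (17.7 × 6080) = 56.09 m³/d.

Q_w ≈ 56.1 m³/d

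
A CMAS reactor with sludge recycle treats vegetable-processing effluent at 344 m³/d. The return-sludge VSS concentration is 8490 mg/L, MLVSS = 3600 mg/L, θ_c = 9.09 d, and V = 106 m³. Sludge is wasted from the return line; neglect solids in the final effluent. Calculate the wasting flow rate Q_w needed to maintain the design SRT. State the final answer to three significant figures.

Q_w ≈ 4.94 m³/d

θ_c = V·X/(Q_w·X_r) when wasting from the recycle, so Q_w = V·X/(θ_c·X_r) = 106.0 × 3600 / (9.09 × 8490) = 4.945 m³/d.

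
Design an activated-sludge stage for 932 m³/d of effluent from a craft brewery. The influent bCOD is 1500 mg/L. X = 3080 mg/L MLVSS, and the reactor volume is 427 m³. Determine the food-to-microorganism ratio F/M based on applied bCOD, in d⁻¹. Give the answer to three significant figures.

F/M ≈ 1.06 d⁻¹

F/M = Q·S₀ / (V·X) = 932 × 1500 / (427.0 × 3080) = 1.063 g bCOD·(g VSS·d)⁻¹.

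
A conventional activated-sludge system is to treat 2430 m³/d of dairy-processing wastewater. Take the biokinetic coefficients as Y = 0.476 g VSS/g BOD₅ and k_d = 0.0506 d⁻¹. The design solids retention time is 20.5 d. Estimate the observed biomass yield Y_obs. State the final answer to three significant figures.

Y_obs ≈ 0.234 g VSS/g BOD₅

Y_obs = Y / (1 + k_d θ_c) = 0.476 / (1 + 0.0506 × 20.5) = 0.476 / 2.037 = 0.2336.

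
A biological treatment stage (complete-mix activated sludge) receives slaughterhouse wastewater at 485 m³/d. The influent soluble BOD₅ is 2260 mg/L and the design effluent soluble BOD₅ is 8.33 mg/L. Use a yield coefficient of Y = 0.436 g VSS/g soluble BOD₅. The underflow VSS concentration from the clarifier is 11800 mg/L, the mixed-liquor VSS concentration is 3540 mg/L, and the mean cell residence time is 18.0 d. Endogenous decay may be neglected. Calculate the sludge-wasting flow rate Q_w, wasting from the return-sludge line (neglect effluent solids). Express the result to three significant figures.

Biomass mass balance (decay neglected): V·X = Y·Q·(S₀ − S)·θ_c, so V = 0.436 × 485 × (2260 − 8.33) × 18.0 / 3540 = 2421 m³.
Q_w = (V·X)/(θ_c X_r) = 2421 × 3540 / (18.0 × 11800) = 40.35 m³/d.

Q_w ≈ 40.4 m³/d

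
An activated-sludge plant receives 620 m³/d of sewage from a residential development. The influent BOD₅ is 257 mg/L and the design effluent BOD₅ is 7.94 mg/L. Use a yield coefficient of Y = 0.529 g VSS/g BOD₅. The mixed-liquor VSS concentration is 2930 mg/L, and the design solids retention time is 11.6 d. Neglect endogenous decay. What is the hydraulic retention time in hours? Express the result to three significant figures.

V·X = Y·Q·ΔS·θ_c gives V = 0.529 × 620 × (257 − 7.94) × 11.6 / 2930 = 323.4 m³.
HRT = V/Q = 323.4 m³ / 620 m³·d⁻¹ = 0.5216 d × 24 = 12.52 h.

τ ≈ 12.5 h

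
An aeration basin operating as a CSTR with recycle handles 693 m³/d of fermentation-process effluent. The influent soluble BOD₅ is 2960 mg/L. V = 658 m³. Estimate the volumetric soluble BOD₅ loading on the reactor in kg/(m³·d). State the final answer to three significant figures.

L_v = Q S₀ / V = 693 × 2960 × 10⁻³ / 658.0 = 3.117 kg/(m³·d).

L_v ≈ 3.12 kg soluble BOD₅/(m³·d)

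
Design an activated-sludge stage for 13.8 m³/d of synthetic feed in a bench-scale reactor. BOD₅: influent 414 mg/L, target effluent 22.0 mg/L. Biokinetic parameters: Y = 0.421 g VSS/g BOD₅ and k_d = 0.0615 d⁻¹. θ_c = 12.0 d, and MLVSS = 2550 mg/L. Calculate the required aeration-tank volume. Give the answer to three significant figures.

From the SRT design equation V = Y Q (S₀−S) θ_c / [X (1 + k_d θ_c)] = 0.421 × 13.8 × (414 − 22.0) × 12.0 / [2550 × (1 + 0.0615 × 12.0)] = 2.73×10^4 / 4432 = 6.166 m³.

V ≈ 6.17 m³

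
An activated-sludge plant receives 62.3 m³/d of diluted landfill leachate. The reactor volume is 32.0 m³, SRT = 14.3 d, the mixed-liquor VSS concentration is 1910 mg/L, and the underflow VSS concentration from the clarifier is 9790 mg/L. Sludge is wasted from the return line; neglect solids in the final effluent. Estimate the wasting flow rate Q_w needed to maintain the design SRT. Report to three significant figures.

Q_w ≈ 0.437 m³/d

Wasting from the return line (neglecting effluent solids): Q_w = V·X / (θ_c·X_r) = 32.00 × 1910 / (14.3 × 9790) = 0.4366 m³/d.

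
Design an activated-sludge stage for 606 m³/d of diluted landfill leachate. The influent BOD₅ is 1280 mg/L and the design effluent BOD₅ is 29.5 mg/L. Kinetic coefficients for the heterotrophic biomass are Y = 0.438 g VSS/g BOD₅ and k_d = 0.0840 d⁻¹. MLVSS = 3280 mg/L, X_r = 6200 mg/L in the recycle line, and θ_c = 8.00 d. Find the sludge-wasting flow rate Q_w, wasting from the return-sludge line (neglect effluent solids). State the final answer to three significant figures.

Q_w ≈ 32.0 m³/d

Steady-state biomass mass balance: V·X·(1 + k_d·θ_c) = Y·Q·(S₀ − S)·θ_c, so V = 0.438 × 606 × (1280 − 29.5) × 8.00 / [3280 × (1 + 0.0840 × 8.00)] = 2.66×10^6 / 5484 = 484.2 m³.
Q_w = (V·X)/(θ_c X_r) = 484.2 × 3280 / (8.00 × 6200) = 32.02 m³/d.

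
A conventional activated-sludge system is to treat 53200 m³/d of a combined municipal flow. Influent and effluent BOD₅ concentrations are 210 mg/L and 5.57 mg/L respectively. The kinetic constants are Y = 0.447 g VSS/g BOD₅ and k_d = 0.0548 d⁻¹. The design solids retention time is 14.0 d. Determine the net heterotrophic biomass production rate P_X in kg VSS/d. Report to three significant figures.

P_X ≈ 2750 kg VSS/d

Observed yield with endogenous decay: Y_obs = Y / (1 + k_d·θ_c) = 0.447 / (1 + 0.0548 × 14.0) = 0.447 / 1.767 = 0.2529 g VSS/g BOD₅.
Q·(S₀ − S) = 53200 × (210 − 5.57) × 10⁻³ = 10876 kg/d removed.
P_X = Y_obs · Q(S₀ − S) = 0.2529 × 10876 = 2751 kg VSS/d.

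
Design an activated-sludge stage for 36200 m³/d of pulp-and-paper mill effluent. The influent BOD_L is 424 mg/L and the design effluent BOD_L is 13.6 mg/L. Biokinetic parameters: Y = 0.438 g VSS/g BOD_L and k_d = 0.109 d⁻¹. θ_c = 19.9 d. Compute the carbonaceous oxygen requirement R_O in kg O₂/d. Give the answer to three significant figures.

Observed yield with endogenous decay: Y_obs = Y / (1 + k_d·θ_c) = 0.438 / (1 + 0.109 × 19.9) = 0.438 / 3.169 = 0.1382 g VSS/g BOD_L.
Substrate removed = Q·(S₀ − S) = 36200 m³/d × (424 − 13.6) g/m³ = 1.49×10^7 g/d = 14856 kg/d.
Net sludge production P_X = 0.1382 × 14856 = 2053 kg VSS/d.
R_O = Q·(S₀ − S) − 1.42·P_X = 14856 − 1.42 × 2053 = 11941 kg O₂/d.

R_O ≈ 11900 kg O₂/d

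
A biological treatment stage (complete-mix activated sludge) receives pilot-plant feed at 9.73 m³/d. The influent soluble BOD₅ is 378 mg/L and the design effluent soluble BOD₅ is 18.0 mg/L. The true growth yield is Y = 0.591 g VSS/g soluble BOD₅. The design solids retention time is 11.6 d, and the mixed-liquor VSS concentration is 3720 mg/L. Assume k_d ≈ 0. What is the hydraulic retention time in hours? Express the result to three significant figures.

τ ≈ 15.9 h

V·X = Y·Q·ΔS·θ_c gives V = 0.591 × 9.73 × (378 − 18.0) × 11.6 / 3720 = 6.455 m³.
HRT = V/Q = 6.455 m³ / 9.73 m³·d⁻¹ = 0.6634 d × 24 = 15.92 h.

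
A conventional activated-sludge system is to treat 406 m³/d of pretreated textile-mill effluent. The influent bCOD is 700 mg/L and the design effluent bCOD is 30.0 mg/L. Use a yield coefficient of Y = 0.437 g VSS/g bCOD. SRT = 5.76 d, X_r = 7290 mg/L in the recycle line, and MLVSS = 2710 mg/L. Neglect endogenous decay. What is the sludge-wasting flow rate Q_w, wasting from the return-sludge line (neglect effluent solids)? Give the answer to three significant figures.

V·X = Y·Q·ΔS·θ_c gives V = 0.437 × 406 × (700 − 30.0) × 5.76 / 2710 = 252.7 m³.
Wasting from the return line (neglecting effluent solids): Q_w = V·X / (θ_c·X_r) = 252.7 × 2710 / (5.76 × 7290) = 16.31 m³/d.

Q_w ≈ 16.3 m³/d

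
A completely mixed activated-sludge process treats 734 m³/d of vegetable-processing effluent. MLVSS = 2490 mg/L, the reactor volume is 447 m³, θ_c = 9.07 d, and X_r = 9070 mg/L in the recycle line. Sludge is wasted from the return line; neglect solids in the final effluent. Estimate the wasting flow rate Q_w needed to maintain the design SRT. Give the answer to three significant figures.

Q_w = (V·X)/(θ_c X_r) = 447.0 × 2490 / (9.07 × 9070) = 13.53 m³/d.

Q_w ≈ 13.5 m³/d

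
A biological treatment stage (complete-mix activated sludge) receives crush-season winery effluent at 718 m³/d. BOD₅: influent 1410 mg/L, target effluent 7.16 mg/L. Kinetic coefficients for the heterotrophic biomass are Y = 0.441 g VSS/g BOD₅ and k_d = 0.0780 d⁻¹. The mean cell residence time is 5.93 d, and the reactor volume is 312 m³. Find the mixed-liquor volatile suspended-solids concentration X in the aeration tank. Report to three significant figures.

From V·X·(1 + k_d·θ_c) = Y·Q·(S₀ − S)·θ_c: X = 0.441 × 718 × (1410 − 7.16) × 5.93 / [312 × (1 + 0.0780 × 5.93)] = 5772 mg/L.

X ≈ 5770 mg/L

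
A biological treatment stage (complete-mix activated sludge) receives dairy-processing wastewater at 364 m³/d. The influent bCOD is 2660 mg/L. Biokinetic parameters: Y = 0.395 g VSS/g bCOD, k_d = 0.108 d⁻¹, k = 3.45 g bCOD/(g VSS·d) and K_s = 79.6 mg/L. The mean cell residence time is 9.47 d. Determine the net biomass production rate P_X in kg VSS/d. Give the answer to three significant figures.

Effluent substrate depends only on kinetics and SRT: S = K_s(1 + k_d θ_c) / [θ_c(Yk − k_d) − 1] = 79.6 × (1 + 0.108 × 9.47) / [9.47 × (0.395 × 3.45 − 0.108) − 1] = 161.0 / 10.88 = 14.80 mg/L.
The observed yield is Y_obs = Y/(1 + k_d·θ_c) = 0.395 / (1 + 0.108 × 9.47) = 0.395 / 2.023 = 0.1953 g VSS per g bCOD removed.
Mass of bCOD removed per day: Q(S₀ − S) = 364 × 2645 g/m³ = 962.9 kg/d.
So the net sludge growth is P_X = 0.1953 × 962.9 = 188.0 kg VSS/d.

P_X ≈ 188 kg VSS/d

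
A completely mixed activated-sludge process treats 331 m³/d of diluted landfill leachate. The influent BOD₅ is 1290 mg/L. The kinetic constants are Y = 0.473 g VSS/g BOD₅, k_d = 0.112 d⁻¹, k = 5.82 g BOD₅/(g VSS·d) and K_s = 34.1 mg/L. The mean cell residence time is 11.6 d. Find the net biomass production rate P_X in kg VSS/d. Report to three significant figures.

Effluent substrate depends only on kinetics and SRT: S = K_s(1 + k_d θ_c) / [θ_c(Yk − k_d) − 1] = 34.1 × (1 + 0.112 × 11.6) / [11.6 × (0.473 × 5.82 − 0.112) − 1] = 78.40 / 29.63 = 2.646 mg/L.
The observed yield is Y_obs = Y/(1 + k_d·θ_c) = 0.473 / (1 + 0.112 × 11.6) = 0.473 / 2.299 = 0.2057 g VSS per g BOD₅ removed.
ΔS = 1290 − 2.65 = 1287 mg/L, so the substrate removal rate is 331 × 1287/1000 = 426.1 kg BOD₅/d.
So the net sludge growth is P_X = 0.2057 × 426.1 = 87.66 kg VSS/d.

P_X ≈ 87.7 kg VSS/d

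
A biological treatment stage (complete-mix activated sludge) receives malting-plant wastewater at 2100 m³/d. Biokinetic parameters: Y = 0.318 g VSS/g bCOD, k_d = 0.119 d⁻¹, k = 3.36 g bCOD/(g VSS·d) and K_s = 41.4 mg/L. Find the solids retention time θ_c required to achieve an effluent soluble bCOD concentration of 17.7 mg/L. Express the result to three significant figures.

At the target effluent, Y k S/(K_s+S) = 0.318×3.36×17.7/59.10 = 0.3200 d⁻¹.
θ_c = 1/(μ − k_d) = 1/(0.3200 − 0.119) = 1/0.2010 = 4.975 d.

θ_c ≈ 4.98 d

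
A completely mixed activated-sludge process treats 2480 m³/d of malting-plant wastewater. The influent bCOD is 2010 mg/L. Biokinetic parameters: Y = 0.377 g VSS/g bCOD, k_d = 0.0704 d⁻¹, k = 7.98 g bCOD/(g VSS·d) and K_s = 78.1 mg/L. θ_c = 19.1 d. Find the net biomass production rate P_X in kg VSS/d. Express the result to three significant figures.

P_X ≈ 800 kg VSS/d

From the Monod/SRT balance for a CMAS, S = K_s·(1+k_d θ_c)/[θ_c·(Y k − k_d) − 1] = 78.1 × (1 + 0.0704 × 19.1) / [19.1 × (0.377 × 7.98 − 0.0704) − 1] = 183.1 / 55.12 = 3.322 mg/L.
Y_obs = Y / (1 + k_d θ_c) = 0.377 / (1 + 0.0704 × 19.1) = 0.377 / 2.345 = 0.1608.
Substrate removed = Q·(S₀ − S) = 2480 m³/d × (2010 − 3.32) g/m³ = 4.98×10^6 g/d = 4977 kg/d.
Biomass produced: P_X = Y_obs·Q·ΔS = 0.1608 × 4977 ≈ 800.2 kg VSS/d.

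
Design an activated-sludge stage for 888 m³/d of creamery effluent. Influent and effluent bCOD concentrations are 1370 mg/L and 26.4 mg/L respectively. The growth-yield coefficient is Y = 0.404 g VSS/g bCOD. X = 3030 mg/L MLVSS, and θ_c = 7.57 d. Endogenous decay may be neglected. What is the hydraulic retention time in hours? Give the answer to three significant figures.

τ ≈ 32.5 h

With k_d = 0 the design equation reduces to V = Y Q (S₀−S) θ_c / X = 0.404 × 888 × (1370 − 26.4) × 7.57 / 3030 = 1204 m³.
Hydraulic retention time τ = V/Q = 1204 / 888 = 1.356 d = 32.55 h.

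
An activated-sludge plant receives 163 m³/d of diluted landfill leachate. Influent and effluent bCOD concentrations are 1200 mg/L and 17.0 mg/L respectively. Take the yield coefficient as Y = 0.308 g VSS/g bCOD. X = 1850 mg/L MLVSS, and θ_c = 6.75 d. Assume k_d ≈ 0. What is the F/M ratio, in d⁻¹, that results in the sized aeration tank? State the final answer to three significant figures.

F/M ≈ 0.488 d⁻¹

With k_d = 0 the design equation reduces to V = Y Q (S₀−S) θ_c / X = 0.308 × 163 × (1200 − 17.0) × 6.75 / 1850 = 216.7 m³.
Food-to-microorganism ratio F/M = Q S₀ / (V X) = 163 × 1200 / (216.7 × 1850) = 0.4879 d⁻¹.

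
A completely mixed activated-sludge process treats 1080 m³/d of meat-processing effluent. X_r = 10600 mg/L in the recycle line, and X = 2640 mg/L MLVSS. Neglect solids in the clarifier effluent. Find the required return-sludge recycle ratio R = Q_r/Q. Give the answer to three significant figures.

R ≈ 0.332

Mass balance around the secondary clarifier (neglecting effluent solids): R = X / (X_r − X) = 2640 / (10600 − 2640) = 0.3317.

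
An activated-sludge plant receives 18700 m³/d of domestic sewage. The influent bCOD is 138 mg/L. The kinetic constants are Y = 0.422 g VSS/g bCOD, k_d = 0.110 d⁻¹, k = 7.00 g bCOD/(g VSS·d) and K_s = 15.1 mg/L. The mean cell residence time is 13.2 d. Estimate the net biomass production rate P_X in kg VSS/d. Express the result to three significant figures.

P_X ≈ 441 kg VSS/d

For a completely mixed reactor with recycle the Lawrence–McCarty relation gives S = K_s·(1 + k_d·θ_c) / [θ_c·(Y·k − k_d) − 1] = 15.1 × (1 + 0.110 × 13.2) / [13.2 × (0.422 × 7.00 − 0.110) − 1] = 37.03 / 36.54 = 1.013 mg/L.
The observed yield is Y_obs = Y/(1 + k_d·θ_c) = 0.422 / (1 + 0.110 × 13.2) = 0.422 / 2.452 = 0.1721 g VSS per g bCOD removed.
Substrate removed = Q·(S₀ − S) = 18700 m³/d × (138 − 1.01) g/m³ = 2.56×10^6 g/d = 2562 kg/d.
Biomass produced: P_X = Y_obs·Q·ΔS = 0.1721 × 2562 ≈ 440.9 kg VSS/d.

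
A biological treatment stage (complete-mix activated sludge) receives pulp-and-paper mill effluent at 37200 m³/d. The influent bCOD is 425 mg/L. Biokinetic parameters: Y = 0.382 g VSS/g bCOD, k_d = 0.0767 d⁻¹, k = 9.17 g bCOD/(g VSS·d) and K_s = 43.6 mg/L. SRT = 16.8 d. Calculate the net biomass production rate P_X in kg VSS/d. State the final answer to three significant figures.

Effluent substrate depends only on kinetics and SRT: S = K_s(1 + k_d θ_c) / [θ_c(Yk − k_d) − 1] = 43.6 × (1 + 0.0767 × 16.8) / [16.8 × (0.382 × 9.17 − 0.0767) − 1] = 99.78 / 56.56 = 1.764 mg/L.
Y_obs = Y / (1 + k_d θ_c) = 0.382 / (1 + 0.0767 × 16.8) = 0.382 / 2.289 = 0.1669.
ΔS = 425 − 1.76 = 423.2 mg/L, so the substrate removal rate is 37200 × 423.2/1000 = 15745 kg bCOD/d.
P_X = Y_obs · Q(S₀ − S) = 0.1669 × 15745 = 2628 kg VSS/d.

P_X ≈ 2630 kg VSS/d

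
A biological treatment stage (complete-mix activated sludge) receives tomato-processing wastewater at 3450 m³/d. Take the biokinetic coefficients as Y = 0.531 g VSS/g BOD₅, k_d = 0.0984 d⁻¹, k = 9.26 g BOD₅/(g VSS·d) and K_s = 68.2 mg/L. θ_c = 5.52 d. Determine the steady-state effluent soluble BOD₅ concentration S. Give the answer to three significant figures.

From the Monod/SRT balance for a CMAS, S = K_s·(1+k_d θ_c)/[θ_c·(Y k − k_d) − 1] = 68.2 × (1 + 0.0984 × 5.52) / [5.52 × (0.531 × 9.26 − 0.0984) − 1] = 105.2 / 25.60 = 4.111 mg/L.

S ≈ 4.11 mg/L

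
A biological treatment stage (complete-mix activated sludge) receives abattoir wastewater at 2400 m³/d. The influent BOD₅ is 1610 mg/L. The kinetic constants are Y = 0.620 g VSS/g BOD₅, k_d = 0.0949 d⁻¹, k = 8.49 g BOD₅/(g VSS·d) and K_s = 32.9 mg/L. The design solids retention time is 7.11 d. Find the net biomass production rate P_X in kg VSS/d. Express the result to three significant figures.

P_X ≈ 1430 kg VSS/d

For a completely mixed reactor with recycle the Lawrence–McCarty relation gives S = K_s·(1 + k_d·θ_c) / [θ_c·(Y·k − k_d) − 1] = 32.9 × (1 + 0.0949 × 7.11) / [7.11 × (0.620 × 8.49 − 0.0949) − 1] = 55.10 / 35.75 = 1.541 mg/L.
The observed yield is Y_obs = Y/(1 + k_d·θ_c) = 0.620 / (1 + 0.0949 × 7.11) = 0.620 / 1.675 = 0.3702 g VSS per g BOD₅ removed.
Mass of BOD₅ removed per day: Q(S₀ − S) = 2400 × 1608 g/m³ = 3860 kg/d.
P_X = Y_obs · Q(S₀ − S) = 0.3702 × 3860 = 1429 kg VSS/d.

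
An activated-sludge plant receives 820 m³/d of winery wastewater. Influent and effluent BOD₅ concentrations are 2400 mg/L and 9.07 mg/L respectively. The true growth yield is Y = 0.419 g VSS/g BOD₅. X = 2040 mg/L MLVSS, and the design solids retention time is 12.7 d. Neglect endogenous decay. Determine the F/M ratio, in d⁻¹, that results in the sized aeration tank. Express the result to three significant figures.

F/M ≈ 0.189 d⁻¹

With k_d = 0 the design equation reduces to V = Y Q (S₀−S) θ_c / X = 0.419 × 820 × (2400 − 9.07) × 12.7 / 2040 = 5114 m³.
F/M = Q·S₀ / (V·X) = 820 × 2400 / (5114 × 2040) = 0.1886 g BOD₅·(g VSS·d)⁻¹.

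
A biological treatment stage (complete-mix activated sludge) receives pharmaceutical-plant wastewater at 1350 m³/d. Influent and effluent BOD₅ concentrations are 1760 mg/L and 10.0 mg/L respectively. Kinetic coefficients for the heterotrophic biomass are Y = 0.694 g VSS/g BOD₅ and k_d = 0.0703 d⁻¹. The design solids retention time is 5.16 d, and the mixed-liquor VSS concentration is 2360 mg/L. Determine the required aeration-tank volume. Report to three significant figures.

From the SRT design equation V = Y Q (S₀−S) θ_c / [X (1 + k_d θ_c)] = 0.694 × 1350 × (1760 − 10.0) × 5.16 / [2360 × (1 + 0.0703 × 5.16)] = 8.46×10^6 / 3216 = 2631 m³.

V ≈ 2630 m³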